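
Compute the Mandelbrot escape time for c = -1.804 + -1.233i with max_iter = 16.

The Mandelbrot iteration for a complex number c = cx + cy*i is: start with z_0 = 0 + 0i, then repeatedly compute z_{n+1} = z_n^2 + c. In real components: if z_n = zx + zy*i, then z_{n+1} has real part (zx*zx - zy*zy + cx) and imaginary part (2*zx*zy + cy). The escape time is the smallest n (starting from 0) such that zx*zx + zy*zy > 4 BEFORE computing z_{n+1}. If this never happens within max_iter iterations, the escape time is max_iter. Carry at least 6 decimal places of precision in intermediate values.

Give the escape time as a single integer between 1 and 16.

Answer: 1

Derivation:
z_0 = 0 + 0i, c = -1.8040 + -1.2330i
Iter 1: z = -1.8040 + -1.2330i, |z|^2 = 4.7747
Escaped at iteration 1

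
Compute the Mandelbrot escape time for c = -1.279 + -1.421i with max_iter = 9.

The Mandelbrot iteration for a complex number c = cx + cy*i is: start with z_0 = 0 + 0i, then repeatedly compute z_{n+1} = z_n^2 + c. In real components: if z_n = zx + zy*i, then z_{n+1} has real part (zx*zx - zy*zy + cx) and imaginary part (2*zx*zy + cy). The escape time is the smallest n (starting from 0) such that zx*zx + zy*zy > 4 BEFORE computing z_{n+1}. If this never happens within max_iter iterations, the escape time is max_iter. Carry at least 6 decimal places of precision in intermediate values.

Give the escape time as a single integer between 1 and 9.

Answer: 2

Derivation:
z_0 = 0 + 0i, c = -1.2790 + -1.4210i
Iter 1: z = -1.2790 + -1.4210i, |z|^2 = 3.6551
Iter 2: z = -1.6624 + 2.2139i, |z|^2 = 7.6650
Escaped at iteration 2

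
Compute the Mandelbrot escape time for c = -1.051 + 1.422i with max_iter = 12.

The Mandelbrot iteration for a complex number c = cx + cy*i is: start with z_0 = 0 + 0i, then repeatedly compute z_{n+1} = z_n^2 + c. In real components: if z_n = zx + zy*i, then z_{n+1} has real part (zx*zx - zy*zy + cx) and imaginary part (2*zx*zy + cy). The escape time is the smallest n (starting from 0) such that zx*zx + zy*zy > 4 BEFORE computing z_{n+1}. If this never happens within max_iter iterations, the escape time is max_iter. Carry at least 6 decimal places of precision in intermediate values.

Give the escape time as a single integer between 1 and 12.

z_0 = 0 + 0i, c = -1.0510 + 1.4220i
Iter 1: z = -1.0510 + 1.4220i, |z|^2 = 3.1267
Iter 2: z = -1.9685 + -1.5670i, |z|^2 = 6.3306
Escaped at iteration 2

Answer: 2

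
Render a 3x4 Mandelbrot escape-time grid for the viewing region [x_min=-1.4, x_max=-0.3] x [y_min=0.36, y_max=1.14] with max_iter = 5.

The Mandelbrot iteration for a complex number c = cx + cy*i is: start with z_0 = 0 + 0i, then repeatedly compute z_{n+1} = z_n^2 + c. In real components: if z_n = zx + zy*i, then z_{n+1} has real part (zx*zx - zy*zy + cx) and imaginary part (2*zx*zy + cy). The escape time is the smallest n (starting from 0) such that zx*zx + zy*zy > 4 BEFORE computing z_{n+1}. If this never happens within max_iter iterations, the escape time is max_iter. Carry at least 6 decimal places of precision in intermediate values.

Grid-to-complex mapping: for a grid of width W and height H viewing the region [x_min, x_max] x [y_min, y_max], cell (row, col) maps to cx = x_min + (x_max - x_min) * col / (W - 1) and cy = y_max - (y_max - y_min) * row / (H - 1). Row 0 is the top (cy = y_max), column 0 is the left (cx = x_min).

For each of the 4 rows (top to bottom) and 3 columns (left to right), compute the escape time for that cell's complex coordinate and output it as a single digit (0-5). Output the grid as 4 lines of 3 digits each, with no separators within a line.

Answer: 234
335
355
555

Derivation:
(row=0, col=0): c = -1.4000 + 1.1400i → escape time 2
(row=0, col=1): c = -0.8500 + 1.1400i → escape time 3
(row=0, col=2): c = -0.3000 + 1.1400i → escape time 4
(row=1, col=0): c = -1.4000 + 0.8800i → escape time 3
(row=1, col=1): c = -0.8500 + 0.8800i → escape time 3
(row=1, col=2): c = -0.3000 + 0.8800i → escape time 5
(row=2, col=0): c = -1.4000 + 0.6200i → escape time 3
(row=2, col=1): c = -0.8500 + 0.6200i → escape time 5
(row=2, col=2): c = -0.3000 + 0.6200i → escape time 5
(row=3, col=0): c = -1.4000 + 0.3600i → escape time 5
(row=3, col=1): c = -0.8500 + 0.3600i → escape time 5
(row=3, col=2): c = -0.3000 + 0.3600i → escape time 5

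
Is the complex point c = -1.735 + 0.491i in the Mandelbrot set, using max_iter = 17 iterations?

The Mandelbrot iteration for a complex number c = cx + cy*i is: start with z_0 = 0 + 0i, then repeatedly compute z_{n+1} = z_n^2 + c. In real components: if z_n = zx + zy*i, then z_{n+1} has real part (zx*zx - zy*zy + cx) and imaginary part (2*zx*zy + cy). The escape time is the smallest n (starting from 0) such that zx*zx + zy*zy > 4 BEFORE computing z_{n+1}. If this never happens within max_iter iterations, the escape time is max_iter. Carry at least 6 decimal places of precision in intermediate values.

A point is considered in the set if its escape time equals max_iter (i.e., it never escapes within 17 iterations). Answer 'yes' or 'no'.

z_0 = 0 + 0i, c = -1.7350 + 0.4910i
Iter 1: z = -1.7350 + 0.4910i, |z|^2 = 3.2513
Iter 2: z = 1.0341 + -1.2128i, |z|^2 = 2.5403
Iter 3: z = -2.1364 + -2.0174i, |z|^2 = 8.6338
Escaped at iteration 3

Answer: no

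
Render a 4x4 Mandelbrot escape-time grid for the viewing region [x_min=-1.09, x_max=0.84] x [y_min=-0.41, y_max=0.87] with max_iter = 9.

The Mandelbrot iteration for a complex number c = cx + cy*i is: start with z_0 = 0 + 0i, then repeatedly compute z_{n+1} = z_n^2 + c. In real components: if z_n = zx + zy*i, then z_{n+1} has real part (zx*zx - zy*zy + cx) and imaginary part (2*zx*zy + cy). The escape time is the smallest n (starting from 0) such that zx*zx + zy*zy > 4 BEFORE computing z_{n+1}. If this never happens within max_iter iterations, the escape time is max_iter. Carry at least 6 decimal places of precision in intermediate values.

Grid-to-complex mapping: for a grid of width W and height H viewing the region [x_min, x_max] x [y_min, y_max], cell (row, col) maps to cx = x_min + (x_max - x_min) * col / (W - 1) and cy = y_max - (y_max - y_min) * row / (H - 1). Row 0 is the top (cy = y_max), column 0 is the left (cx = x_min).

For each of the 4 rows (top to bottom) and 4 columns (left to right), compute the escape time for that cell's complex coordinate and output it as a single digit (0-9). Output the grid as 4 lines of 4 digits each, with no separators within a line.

Answer: 3552
5993
9993
6993

Derivation:
(row=0, col=0): c = -1.0900 + 0.8700i → escape time 3
(row=0, col=1): c = -0.4467 + 0.8700i → escape time 5
(row=0, col=2): c = 0.1967 + 0.8700i → escape time 5
(row=0, col=3): c = 0.8400 + 0.8700i → escape time 2
(row=1, col=0): c = -1.0900 + 0.4433i → escape time 5
(row=1, col=1): c = -0.4467 + 0.4433i → escape time 9
(row=1, col=2): c = 0.1967 + 0.4433i → escape time 9
(row=1, col=3): c = 0.8400 + 0.4433i → escape time 3
(row=2, col=0): c = -1.0900 + 0.0167i → escape time 9
(row=2, col=1): c = -0.4467 + 0.0167i → escape time 9
(row=2, col=2): c = 0.1967 + 0.0167i → escape time 9
(row=2, col=3): c = 0.8400 + 0.0167i → escape time 3
(row=3, col=0): c = -1.0900 + -0.4100i → escape time 6
(row=3, col=1): c = -0.4467 + -0.4100i → escape time 9
(row=3, col=2): c = 0.1967 + -0.4100i → escape time 9
(row=3, col=3): c = 0.8400 + -0.4100i → escape time 3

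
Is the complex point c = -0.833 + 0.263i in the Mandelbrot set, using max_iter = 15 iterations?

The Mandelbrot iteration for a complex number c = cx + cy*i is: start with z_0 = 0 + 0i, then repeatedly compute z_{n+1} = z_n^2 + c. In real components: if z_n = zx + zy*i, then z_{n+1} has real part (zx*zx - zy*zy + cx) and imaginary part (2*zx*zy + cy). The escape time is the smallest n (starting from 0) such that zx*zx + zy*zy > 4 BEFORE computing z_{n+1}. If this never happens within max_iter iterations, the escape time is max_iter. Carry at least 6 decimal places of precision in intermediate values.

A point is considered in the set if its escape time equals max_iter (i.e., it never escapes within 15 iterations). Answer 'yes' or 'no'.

z_0 = 0 + 0i, c = -0.8330 + 0.2630i
Iter 1: z = -0.8330 + 0.2630i, |z|^2 = 0.7631
Iter 2: z = -0.2083 + -0.1752i, |z|^2 = 0.0741
Iter 3: z = -0.8203 + 0.3360i, |z|^2 = 0.7858
Iter 4: z = -0.2730 + -0.2882i, |z|^2 = 0.1576
Iter 5: z = -0.8415 + 0.4203i, |z|^2 = 0.8849
Iter 6: z = -0.3015 + -0.4445i, |z|^2 = 0.2884
Iter 7: z = -0.9396 + 0.5310i, |z|^2 = 1.1649
Iter 8: z = -0.2321 + -0.7349i, |z|^2 = 0.5939
Iter 9: z = -1.3192 + 0.6041i, |z|^2 = 2.1053
Iter 10: z = 0.5424 + -1.3309i, |z|^2 = 2.0655
Iter 11: z = -2.3100 + -1.1809i, |z|^2 = 6.7307
Escaped at iteration 11

Answer: no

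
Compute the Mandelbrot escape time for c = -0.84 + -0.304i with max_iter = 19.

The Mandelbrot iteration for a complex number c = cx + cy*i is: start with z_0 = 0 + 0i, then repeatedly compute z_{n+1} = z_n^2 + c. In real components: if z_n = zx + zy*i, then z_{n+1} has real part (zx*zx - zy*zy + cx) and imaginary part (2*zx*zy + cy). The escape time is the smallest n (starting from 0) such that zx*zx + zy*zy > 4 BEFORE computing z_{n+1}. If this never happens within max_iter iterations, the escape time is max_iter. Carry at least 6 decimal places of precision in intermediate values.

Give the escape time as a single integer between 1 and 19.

Answer: 9

Derivation:
z_0 = 0 + 0i, c = -0.8400 + -0.3040i
Iter 1: z = -0.8400 + -0.3040i, |z|^2 = 0.7980
Iter 2: z = -0.2268 + 0.2067i, |z|^2 = 0.0942
Iter 3: z = -0.8313 + -0.3978i, |z|^2 = 0.8493
Iter 4: z = -0.3072 + 0.3573i, |z|^2 = 0.2220
Iter 5: z = -0.8733 + -0.5235i, |z|^2 = 1.0368
Iter 6: z = -0.3514 + 0.6104i, |z|^2 = 0.4961
Iter 7: z = -1.0891 + -0.7330i, |z|^2 = 1.7235
Iter 8: z = -0.1911 + 1.2927i, |z|^2 = 1.7076
Iter 9: z = -2.4745 + -0.7980i, |z|^2 = 6.7601
Escaped at iteration 9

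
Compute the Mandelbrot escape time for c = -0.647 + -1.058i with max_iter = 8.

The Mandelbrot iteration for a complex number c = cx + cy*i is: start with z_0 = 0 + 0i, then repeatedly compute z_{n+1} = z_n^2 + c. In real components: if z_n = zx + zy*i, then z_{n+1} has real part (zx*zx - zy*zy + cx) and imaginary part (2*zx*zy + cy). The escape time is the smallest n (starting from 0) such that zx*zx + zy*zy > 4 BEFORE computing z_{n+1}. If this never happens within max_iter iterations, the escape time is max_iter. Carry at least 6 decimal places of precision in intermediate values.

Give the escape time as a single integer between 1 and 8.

Answer: 3

Derivation:
z_0 = 0 + 0i, c = -0.6470 + -1.0580i
Iter 1: z = -0.6470 + -1.0580i, |z|^2 = 1.5380
Iter 2: z = -1.3478 + 0.3111i, |z|^2 = 1.9132
Iter 3: z = 1.0727 + -1.8964i, |z|^2 = 4.7472
Escaped at iteration 3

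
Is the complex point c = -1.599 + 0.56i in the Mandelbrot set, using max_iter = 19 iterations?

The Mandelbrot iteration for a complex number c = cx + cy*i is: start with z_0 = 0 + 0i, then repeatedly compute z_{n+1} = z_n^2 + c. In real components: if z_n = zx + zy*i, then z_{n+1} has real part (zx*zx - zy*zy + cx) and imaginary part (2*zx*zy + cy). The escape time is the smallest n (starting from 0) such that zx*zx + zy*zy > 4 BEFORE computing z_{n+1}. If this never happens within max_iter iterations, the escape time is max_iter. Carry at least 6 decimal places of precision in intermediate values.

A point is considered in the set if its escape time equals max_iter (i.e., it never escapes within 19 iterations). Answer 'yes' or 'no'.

Answer: no

Derivation:
z_0 = 0 + 0i, c = -1.5990 + 0.5600i
Iter 1: z = -1.5990 + 0.5600i, |z|^2 = 2.8704
Iter 2: z = 0.6442 + -1.2309i, |z|^2 = 1.9301
Iter 3: z = -2.6991 + -1.0259i, |z|^2 = 8.3374
Escaped at iteration 3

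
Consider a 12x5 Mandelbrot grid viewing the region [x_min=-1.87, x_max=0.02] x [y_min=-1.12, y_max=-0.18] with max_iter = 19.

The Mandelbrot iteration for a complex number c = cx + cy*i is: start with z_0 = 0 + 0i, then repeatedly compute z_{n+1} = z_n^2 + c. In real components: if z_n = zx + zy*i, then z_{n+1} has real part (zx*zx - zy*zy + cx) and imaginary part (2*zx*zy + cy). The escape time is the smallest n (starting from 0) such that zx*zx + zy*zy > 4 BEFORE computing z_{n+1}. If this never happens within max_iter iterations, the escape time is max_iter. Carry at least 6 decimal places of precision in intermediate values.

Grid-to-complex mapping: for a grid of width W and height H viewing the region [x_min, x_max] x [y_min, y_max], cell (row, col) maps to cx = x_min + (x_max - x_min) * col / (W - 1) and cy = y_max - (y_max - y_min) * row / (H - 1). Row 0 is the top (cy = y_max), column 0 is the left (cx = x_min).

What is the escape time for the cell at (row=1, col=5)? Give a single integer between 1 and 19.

Answer: 6

Derivation:
z_0 = 0 + 0i, c = -1.0109 + -0.4150i
Iter 1: z = -1.0109 + -0.4150i, |z|^2 = 1.1942
Iter 2: z = -0.1612 + 0.4241i, |z|^2 = 0.2058
Iter 3: z = -1.1647 + -0.5517i, |z|^2 = 1.6610
Iter 4: z = 0.0413 + 0.8702i, |z|^2 = 0.7590
Iter 5: z = -1.7665 + -0.3431i, |z|^2 = 3.2381
Iter 6: z = 1.9918 + 0.7970i, |z|^2 = 4.6025
Escaped at iteration 6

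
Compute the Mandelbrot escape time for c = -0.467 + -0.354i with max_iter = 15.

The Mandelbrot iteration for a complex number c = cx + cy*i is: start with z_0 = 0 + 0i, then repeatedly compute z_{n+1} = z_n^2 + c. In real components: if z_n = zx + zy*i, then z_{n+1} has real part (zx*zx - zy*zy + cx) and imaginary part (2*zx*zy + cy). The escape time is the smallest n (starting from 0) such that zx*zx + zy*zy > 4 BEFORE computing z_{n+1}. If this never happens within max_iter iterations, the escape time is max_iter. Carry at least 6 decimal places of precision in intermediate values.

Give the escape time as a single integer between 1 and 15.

z_0 = 0 + 0i, c = -0.4670 + -0.3540i
Iter 1: z = -0.4670 + -0.3540i, |z|^2 = 0.3434
Iter 2: z = -0.3742 + -0.0234i, |z|^2 = 0.1406
Iter 3: z = -0.3275 + -0.3365i, |z|^2 = 0.2205
Iter 4: z = -0.4730 + -0.1336i, |z|^2 = 0.2416
Iter 5: z = -0.2611 + -0.2276i, |z|^2 = 0.1200
Iter 6: z = -0.4506 + -0.2351i, |z|^2 = 0.2583
Iter 7: z = -0.3192 + -0.1421i, |z|^2 = 0.1221
Iter 8: z = -0.3853 + -0.2633i, |z|^2 = 0.2178
Iter 9: z = -0.3879 + -0.1511i, |z|^2 = 0.1733
Iter 10: z = -0.3394 + -0.2368i, |z|^2 = 0.1713
Iter 11: z = -0.4079 + -0.1933i, |z|^2 = 0.2037
Iter 12: z = -0.3380 + -0.1963i, |z|^2 = 0.1528
Iter 13: z = -0.3913 + -0.2213i, |z|^2 = 0.2021
Iter 14: z = -0.3628 + -0.1808i, |z|^2 = 0.1644

Answer: 15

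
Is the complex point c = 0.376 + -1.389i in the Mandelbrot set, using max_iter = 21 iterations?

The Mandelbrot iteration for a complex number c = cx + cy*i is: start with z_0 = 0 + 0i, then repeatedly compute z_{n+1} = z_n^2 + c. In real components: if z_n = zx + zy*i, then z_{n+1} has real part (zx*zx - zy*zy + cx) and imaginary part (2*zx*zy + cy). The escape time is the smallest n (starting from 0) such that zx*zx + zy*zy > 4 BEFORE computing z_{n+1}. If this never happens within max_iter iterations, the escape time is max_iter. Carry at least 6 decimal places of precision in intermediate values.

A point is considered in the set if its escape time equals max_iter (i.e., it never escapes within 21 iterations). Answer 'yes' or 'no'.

Answer: no

Derivation:
z_0 = 0 + 0i, c = 0.3760 + -1.3890i
Iter 1: z = 0.3760 + -1.3890i, |z|^2 = 2.0707
Iter 2: z = -1.4119 + -2.4335i, |z|^2 = 7.9156
Escaped at iteration 2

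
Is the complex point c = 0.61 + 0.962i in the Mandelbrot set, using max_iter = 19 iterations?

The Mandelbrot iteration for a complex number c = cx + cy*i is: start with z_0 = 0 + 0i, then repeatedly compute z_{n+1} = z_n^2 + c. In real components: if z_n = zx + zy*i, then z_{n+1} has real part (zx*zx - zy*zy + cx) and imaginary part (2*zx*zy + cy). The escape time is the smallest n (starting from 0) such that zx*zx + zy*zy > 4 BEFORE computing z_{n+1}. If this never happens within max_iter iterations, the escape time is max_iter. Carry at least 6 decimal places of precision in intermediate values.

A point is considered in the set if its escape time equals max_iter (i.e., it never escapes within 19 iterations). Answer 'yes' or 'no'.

z_0 = 0 + 0i, c = 0.6100 + 0.9620i
Iter 1: z = 0.6100 + 0.9620i, |z|^2 = 1.2975
Iter 2: z = 0.0567 + 2.1356i, |z|^2 = 4.5642
Escaped at iteration 2

Answer: no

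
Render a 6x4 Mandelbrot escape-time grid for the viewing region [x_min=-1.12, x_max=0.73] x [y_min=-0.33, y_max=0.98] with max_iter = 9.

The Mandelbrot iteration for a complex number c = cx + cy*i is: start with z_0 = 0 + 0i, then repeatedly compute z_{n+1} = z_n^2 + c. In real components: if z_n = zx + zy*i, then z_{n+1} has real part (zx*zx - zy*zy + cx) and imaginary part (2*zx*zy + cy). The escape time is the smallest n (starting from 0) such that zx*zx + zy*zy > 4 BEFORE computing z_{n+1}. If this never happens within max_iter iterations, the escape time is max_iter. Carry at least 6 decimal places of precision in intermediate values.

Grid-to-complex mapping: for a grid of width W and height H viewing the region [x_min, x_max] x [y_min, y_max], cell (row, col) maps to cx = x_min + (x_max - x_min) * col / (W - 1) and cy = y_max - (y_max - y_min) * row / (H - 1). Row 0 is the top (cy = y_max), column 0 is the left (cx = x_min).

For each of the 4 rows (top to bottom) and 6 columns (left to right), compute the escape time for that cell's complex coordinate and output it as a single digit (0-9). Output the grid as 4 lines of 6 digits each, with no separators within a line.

Answer: 335832
569993
999993
999993

Derivation:
(row=0, col=0): c = -1.1200 + 0.9800i → escape time 3
(row=0, col=1): c = -0.7500 + 0.9800i → escape time 3
(row=0, col=2): c = -0.3800 + 0.9800i → escape time 5
(row=0, col=3): c = -0.0100 + 0.9800i → escape time 8
(row=0, col=4): c = 0.3600 + 0.9800i → escape time 3
(row=0, col=5): c = 0.7300 + 0.9800i → escape time 2
(row=1, col=0): c = -1.1200 + 0.5433i → escape time 5
(row=1, col=1): c = -0.7500 + 0.5433i → escape time 6
(row=1, col=2): c = -0.3800 + 0.5433i → escape time 9
(row=1, col=3): c = -0.0100 + 0.5433i → escape time 9
(row=1, col=4): c = 0.3600 + 0.5433i → escape time 9
(row=1, col=5): c = 0.7300 + 0.5433i → escape time 3
(row=2, col=0): c = -1.1200 + 0.1067i → escape time 9
(row=2, col=1): c = -0.7500 + 0.1067i → escape time 9
(row=2, col=2): c = -0.3800 + 0.1067i → escape time 9
(row=2, col=3): c = -0.0100 + 0.1067i → escape time 9
(row=2, col=4): c = 0.3600 + 0.1067i → escape time 9
(row=2, col=5): c = 0.7300 + 0.1067i → escape time 3
(row=3, col=0): c = -1.1200 + -0.3300i → escape time 9
(row=3, col=1): c = -0.7500 + -0.3300i → escape time 9
(row=3, col=2): c = -0.3800 + -0.3300i → escape time 9
(row=3, col=3): c = -0.0100 + -0.3300i → escape time 9
(row=3, col=4): c = 0.3600 + -0.3300i → escape time 9
(row=3, col=5): c = 0.7300 + -0.3300i → escape time 3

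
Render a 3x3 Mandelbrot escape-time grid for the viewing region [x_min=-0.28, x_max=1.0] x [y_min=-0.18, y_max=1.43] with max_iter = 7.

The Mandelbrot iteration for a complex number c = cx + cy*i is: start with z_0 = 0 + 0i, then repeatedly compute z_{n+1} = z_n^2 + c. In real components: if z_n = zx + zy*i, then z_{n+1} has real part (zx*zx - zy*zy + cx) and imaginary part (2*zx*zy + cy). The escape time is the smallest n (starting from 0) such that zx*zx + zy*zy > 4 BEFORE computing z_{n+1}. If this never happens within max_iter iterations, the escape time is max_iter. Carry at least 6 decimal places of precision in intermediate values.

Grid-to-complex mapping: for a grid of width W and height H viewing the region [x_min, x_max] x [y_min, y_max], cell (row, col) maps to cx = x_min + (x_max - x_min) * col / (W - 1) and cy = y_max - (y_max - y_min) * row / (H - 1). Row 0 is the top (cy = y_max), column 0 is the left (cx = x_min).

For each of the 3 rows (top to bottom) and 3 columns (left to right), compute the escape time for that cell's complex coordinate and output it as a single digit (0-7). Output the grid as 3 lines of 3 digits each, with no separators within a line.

(row=0, col=0): c = -0.2800 + 1.4300i → escape time 2
(row=0, col=1): c = 0.3600 + 1.4300i → escape time 2
(row=0, col=2): c = 1.0000 + 1.4300i → escape time 2
(row=1, col=0): c = -0.2800 + 0.6250i → escape time 7
(row=1, col=1): c = 0.3600 + 0.6250i → escape time 7
(row=1, col=2): c = 1.0000 + 0.6250i → escape time 2
(row=2, col=0): c = -0.2800 + -0.1800i → escape time 7
(row=2, col=1): c = 0.3600 + -0.1800i → escape time 7
(row=2, col=2): c = 1.0000 + -0.1800i → escape time 2

Answer: 222
772
772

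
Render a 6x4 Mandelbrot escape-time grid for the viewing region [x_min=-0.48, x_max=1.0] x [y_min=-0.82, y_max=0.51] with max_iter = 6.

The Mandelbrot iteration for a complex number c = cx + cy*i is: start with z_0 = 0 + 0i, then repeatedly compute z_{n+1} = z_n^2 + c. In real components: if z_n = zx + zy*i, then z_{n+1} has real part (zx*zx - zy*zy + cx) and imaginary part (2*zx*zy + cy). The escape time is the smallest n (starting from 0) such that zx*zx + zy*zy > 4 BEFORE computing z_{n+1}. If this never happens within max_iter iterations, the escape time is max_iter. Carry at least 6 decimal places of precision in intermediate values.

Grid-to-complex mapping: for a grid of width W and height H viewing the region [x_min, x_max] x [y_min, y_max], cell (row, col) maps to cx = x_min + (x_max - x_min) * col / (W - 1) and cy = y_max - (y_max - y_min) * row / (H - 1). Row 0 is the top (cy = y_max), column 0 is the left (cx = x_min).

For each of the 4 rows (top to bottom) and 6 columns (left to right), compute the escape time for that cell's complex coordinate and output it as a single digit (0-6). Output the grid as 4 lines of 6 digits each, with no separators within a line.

Answer: 666632
666632
666632
565422

Derivation:
(row=0, col=0): c = -0.4800 + 0.5100i → escape time 6
(row=0, col=1): c = -0.1840 + 0.5100i → escape time 6
(row=0, col=2): c = 0.1120 + 0.5100i → escape time 6
(row=0, col=3): c = 0.4080 + 0.5100i → escape time 6
(row=0, col=4): c = 0.7040 + 0.5100i → escape time 3
(row=0, col=5): c = 1.0000 + 0.5100i → escape time 2
(row=1, col=0): c = -0.4800 + 0.0667i → escape time 6
(row=1, col=1): c = -0.1840 + 0.0667i → escape time 6
(row=1, col=2): c = 0.1120 + 0.0667i → escape time 6
(row=1, col=3): c = 0.4080 + 0.0667i → escape time 6
(row=1, col=4): c = 0.7040 + 0.0667i → escape time 3
(row=1, col=5): c = 1.0000 + 0.0667i → escape time 2
(row=2, col=0): c = -0.4800 + -0.3767i → escape time 6
(row=2, col=1): c = -0.1840 + -0.3767i → escape time 6
(row=2, col=2): c = 0.1120 + -0.3767i → escape time 6
(row=2, col=3): c = 0.4080 + -0.3767i → escape time 6
(row=2, col=4): c = 0.7040 + -0.3767i → escape time 3
(row=2, col=5): c = 1.0000 + -0.3767i → escape time 2
(row=3, col=0): c = -0.4800 + -0.8200i → escape time 5
(row=3, col=1): c = -0.1840 + -0.8200i → escape time 6
(row=3, col=2): c = 0.1120 + -0.8200i → escape time 5
(row=3, col=3): c = 0.4080 + -0.8200i → escape time 4
(row=3, col=4): c = 0.7040 + -0.8200i → escape time 2
(row=3, col=5): c = 1.0000 + -0.8200i → escape time 2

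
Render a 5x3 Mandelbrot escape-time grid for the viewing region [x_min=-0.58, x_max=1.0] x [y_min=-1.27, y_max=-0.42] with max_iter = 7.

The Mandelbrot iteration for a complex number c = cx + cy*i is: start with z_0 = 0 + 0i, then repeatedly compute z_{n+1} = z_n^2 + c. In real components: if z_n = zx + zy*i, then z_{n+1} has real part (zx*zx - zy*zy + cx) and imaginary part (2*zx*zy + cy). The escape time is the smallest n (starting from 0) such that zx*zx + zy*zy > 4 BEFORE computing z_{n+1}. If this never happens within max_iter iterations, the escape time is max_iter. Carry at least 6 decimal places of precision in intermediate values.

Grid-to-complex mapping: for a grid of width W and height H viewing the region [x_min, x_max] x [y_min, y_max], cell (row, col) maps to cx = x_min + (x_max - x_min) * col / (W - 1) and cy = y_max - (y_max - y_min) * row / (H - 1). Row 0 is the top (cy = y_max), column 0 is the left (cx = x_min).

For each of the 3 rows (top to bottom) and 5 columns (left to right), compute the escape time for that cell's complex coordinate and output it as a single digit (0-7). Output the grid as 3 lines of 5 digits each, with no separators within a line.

Answer: 77742
47532
33222

Derivation:
(row=0, col=0): c = -0.5800 + -0.4200i → escape time 7
(row=0, col=1): c = -0.1850 + -0.4200i → escape time 7
(row=0, col=2): c = 0.2100 + -0.4200i → escape time 7
(row=0, col=3): c = 0.6050 + -0.4200i → escape time 4
(row=0, col=4): c = 1.0000 + -0.4200i → escape time 2
(row=1, col=0): c = -0.5800 + -0.8450i → escape time 4
(row=1, col=1): c = -0.1850 + -0.8450i → escape time 7
(row=1, col=2): c = 0.2100 + -0.8450i → escape time 5
(row=1, col=3): c = 0.6050 + -0.8450i → escape time 3
(row=1, col=4): c = 1.0000 + -0.8450i → escape time 2
(row=2, col=0): c = -0.5800 + -1.2700i → escape time 3
(row=2, col=1): c = -0.1850 + -1.2700i → escape time 3
(row=2, col=2): c = 0.2100 + -1.2700i → escape time 2
(row=2, col=3): c = 0.6050 + -1.2700i → escape time 2
(row=2, col=4): c = 1.0000 + -1.2700i → escape time 2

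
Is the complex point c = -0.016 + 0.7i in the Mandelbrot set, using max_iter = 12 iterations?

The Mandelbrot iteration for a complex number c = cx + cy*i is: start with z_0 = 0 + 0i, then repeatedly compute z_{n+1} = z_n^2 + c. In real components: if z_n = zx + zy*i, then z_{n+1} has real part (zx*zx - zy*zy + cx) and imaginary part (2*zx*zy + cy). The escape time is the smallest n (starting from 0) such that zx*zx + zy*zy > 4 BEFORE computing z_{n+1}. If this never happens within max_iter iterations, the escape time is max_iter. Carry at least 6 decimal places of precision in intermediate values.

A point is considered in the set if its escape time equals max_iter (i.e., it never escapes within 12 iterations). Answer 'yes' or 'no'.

Answer: yes

Derivation:
z_0 = 0 + 0i, c = -0.0160 + 0.7000i
Iter 1: z = -0.0160 + 0.7000i, |z|^2 = 0.4903
Iter 2: z = -0.5057 + 0.6776i, |z|^2 = 0.7149
Iter 3: z = -0.2194 + 0.0146i, |z|^2 = 0.0483
Iter 4: z = 0.0319 + 0.6936i, |z|^2 = 0.4821
Iter 5: z = -0.4960 + 0.7443i, |z|^2 = 0.8000
Iter 6: z = -0.3239 + -0.0384i, |z|^2 = 0.1064
Iter 7: z = 0.0874 + 0.7249i, |z|^2 = 0.5331
Iter 8: z = -0.5338 + 0.8267i, |z|^2 = 0.9684
Iter 9: z = -0.4146 + -0.1826i, |z|^2 = 0.2052
Iter 10: z = 0.1225 + 0.8514i, |z|^2 = 0.7399
Iter 11: z = -0.7258 + 0.9086i, |z|^2 = 1.3524
Did not escape in 12 iterations → in set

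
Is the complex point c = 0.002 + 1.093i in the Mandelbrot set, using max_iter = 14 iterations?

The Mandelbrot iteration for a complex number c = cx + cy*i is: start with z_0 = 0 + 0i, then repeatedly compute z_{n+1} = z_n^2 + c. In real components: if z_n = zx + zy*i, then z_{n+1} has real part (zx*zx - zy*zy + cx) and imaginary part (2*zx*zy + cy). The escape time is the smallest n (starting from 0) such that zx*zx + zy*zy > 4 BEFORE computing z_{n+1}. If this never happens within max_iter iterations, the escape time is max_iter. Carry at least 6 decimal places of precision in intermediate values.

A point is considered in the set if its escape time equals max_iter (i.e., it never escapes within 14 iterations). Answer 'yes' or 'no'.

Answer: no

Derivation:
z_0 = 0 + 0i, c = 0.0020 + 1.0930i
Iter 1: z = 0.0020 + 1.0930i, |z|^2 = 1.1947
Iter 2: z = -1.1926 + 1.0974i, |z|^2 = 2.6266
Iter 3: z = 0.2202 + -1.5246i, |z|^2 = 2.3727
Iter 4: z = -2.2738 + 0.4217i, |z|^2 = 5.3479
Escaped at iteration 4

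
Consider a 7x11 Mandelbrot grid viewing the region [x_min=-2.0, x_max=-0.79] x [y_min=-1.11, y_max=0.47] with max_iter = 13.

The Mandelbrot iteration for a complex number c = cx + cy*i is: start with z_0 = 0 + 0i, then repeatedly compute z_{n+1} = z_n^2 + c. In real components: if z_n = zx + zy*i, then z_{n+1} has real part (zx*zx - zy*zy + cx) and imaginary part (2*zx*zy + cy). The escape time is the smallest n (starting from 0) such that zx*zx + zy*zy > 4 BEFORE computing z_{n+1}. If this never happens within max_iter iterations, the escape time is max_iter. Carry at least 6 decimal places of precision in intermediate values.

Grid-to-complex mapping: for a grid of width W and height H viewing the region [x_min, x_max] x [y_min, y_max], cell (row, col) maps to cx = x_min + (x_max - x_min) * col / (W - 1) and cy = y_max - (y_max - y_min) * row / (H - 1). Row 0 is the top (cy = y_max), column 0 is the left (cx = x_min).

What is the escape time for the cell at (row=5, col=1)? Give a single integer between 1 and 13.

z_0 = 0 + 0i, c = -1.7983 + -0.3200i
Iter 1: z = -1.7983 + -0.3200i, |z|^2 = 3.3364
Iter 2: z = 1.3333 + 0.8309i, |z|^2 = 2.4681
Iter 3: z = -0.7112 + 1.8957i, |z|^2 = 4.0995
Escaped at iteration 3

Answer: 3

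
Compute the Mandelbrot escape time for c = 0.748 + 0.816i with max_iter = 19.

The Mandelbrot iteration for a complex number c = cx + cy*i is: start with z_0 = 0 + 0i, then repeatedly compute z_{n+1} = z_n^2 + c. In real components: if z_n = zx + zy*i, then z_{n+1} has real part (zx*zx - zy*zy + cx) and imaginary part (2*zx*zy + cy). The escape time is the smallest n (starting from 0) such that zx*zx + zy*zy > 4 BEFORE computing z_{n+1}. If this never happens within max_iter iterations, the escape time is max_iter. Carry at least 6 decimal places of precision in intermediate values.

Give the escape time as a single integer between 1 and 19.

z_0 = 0 + 0i, c = 0.7480 + 0.8160i
Iter 1: z = 0.7480 + 0.8160i, |z|^2 = 1.2254
Iter 2: z = 0.6416 + 2.0367i, |z|^2 = 4.5600
Escaped at iteration 2

Answer: 2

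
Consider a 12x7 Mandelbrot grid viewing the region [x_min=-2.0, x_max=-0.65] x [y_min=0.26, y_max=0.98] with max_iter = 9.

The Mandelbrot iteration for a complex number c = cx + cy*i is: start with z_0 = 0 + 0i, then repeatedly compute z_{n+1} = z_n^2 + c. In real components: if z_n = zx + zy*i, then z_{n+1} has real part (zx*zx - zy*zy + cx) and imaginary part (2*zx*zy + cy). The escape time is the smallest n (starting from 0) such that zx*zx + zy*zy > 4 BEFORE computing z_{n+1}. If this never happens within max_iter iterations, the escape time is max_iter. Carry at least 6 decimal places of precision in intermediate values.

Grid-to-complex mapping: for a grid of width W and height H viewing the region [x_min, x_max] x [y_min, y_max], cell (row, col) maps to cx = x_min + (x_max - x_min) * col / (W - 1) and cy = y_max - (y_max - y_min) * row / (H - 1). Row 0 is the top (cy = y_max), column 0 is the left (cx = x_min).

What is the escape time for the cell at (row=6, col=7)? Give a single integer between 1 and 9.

z_0 = 0 + 0i, c = -1.1409 + 0.2600i
Iter 1: z = -1.1409 + 0.2600i, |z|^2 = 1.3693
Iter 2: z = 0.0932 + -0.3333i, |z|^2 = 0.1198
Iter 3: z = -1.2433 + 0.1979i, |z|^2 = 1.5850
Iter 4: z = 0.3657 + -0.2321i, |z|^2 = 0.1876
Iter 5: z = -1.0610 + 0.0902i, |z|^2 = 1.1339
Iter 6: z = -0.0233 + 0.0685i, |z|^2 = 0.0052
Iter 7: z = -1.1451 + 0.2568i, |z|^2 = 1.3771
Iter 8: z = 0.1043 + -0.3281i, |z|^2 = 0.1185

Answer: 9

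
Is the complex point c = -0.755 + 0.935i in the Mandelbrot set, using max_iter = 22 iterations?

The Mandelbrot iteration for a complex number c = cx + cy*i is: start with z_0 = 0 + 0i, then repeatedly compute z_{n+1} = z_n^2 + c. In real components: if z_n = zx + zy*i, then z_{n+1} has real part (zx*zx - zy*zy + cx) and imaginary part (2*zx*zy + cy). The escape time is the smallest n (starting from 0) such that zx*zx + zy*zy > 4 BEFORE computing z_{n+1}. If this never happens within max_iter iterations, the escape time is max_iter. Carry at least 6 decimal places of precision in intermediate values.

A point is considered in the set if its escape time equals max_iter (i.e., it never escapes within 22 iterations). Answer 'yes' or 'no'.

Answer: no

Derivation:
z_0 = 0 + 0i, c = -0.7550 + 0.9350i
Iter 1: z = -0.7550 + 0.9350i, |z|^2 = 1.4443
Iter 2: z = -1.0592 + -0.4768i, |z|^2 = 1.3493
Iter 3: z = 0.1395 + 1.9452i, |z|^2 = 3.8031
Iter 4: z = -4.5192 + 1.4778i, |z|^2 = 22.6068
Escaped at iteration 4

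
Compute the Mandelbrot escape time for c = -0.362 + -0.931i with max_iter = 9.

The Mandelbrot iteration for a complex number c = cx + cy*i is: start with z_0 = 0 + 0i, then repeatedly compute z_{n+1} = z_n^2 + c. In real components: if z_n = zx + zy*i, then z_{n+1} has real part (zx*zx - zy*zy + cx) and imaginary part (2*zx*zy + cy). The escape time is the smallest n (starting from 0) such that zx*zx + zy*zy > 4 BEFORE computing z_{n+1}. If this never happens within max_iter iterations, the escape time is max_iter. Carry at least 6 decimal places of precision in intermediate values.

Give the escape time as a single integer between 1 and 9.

Answer: 5

Derivation:
z_0 = 0 + 0i, c = -0.3620 + -0.9310i
Iter 1: z = -0.3620 + -0.9310i, |z|^2 = 0.9978
Iter 2: z = -1.0977 + -0.2570i, |z|^2 = 1.2710
Iter 3: z = 0.7770 + -0.3669i, |z|^2 = 0.7383
Iter 4: z = 0.1071 + -1.5011i, |z|^2 = 2.2647
Iter 5: z = -2.6038 + -1.2524i, |z|^2 = 8.3483
Escaped at iteration 5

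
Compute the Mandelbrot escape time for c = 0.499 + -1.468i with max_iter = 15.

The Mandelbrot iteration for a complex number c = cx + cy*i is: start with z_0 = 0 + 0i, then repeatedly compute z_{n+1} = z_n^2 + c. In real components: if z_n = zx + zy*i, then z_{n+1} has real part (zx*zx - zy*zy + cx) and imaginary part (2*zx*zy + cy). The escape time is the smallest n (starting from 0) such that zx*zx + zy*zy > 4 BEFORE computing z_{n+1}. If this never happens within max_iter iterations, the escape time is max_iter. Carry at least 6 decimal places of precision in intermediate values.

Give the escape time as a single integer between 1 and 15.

Answer: 2

Derivation:
z_0 = 0 + 0i, c = 0.4990 + -1.4680i
Iter 1: z = 0.4990 + -1.4680i, |z|^2 = 2.4040
Iter 2: z = -1.4070 + -2.9331i, |z|^2 = 10.5826
Escaped at iteration 2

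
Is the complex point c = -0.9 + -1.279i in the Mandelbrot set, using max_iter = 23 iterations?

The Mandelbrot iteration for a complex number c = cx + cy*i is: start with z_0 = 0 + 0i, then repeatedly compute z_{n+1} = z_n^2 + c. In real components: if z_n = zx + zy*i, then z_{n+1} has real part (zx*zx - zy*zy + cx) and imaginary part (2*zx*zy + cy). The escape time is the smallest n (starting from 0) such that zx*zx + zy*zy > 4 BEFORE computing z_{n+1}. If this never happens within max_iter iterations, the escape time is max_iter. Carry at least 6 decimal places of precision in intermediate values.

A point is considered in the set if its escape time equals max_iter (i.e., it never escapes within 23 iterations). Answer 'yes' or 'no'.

z_0 = 0 + 0i, c = -0.9000 + -1.2790i
Iter 1: z = -0.9000 + -1.2790i, |z|^2 = 2.4458
Iter 2: z = -1.7258 + 1.0232i, |z|^2 = 4.0255
Escaped at iteration 2

Answer: no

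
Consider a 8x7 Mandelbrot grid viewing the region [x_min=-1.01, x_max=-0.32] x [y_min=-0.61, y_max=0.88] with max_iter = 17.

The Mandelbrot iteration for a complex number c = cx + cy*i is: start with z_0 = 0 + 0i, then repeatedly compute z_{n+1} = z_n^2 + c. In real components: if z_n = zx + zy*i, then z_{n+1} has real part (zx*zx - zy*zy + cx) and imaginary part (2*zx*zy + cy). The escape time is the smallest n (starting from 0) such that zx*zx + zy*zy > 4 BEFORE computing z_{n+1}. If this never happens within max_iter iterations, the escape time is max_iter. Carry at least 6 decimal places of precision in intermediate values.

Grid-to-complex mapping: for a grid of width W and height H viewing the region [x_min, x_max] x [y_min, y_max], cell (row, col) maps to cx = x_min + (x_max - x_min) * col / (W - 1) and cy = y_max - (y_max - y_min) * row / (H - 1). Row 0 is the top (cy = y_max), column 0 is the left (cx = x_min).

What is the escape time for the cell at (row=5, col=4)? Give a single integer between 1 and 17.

Answer: 17

Derivation:
z_0 = 0 + 0i, c = -0.6157 + -0.3617i
Iter 1: z = -0.6157 + -0.3617i, |z|^2 = 0.5099
Iter 2: z = -0.3674 + 0.0837i, |z|^2 = 0.1420
Iter 3: z = -0.4877 + -0.4232i, |z|^2 = 0.4170
Iter 4: z = -0.5569 + 0.0511i, |z|^2 = 0.3128
Iter 5: z = -0.3082 + -0.4186i, |z|^2 = 0.2702
Iter 6: z = -0.6960 + -0.1037i, |z|^2 = 0.4951
Iter 7: z = -0.1421 + -0.2174i, |z|^2 = 0.0674
Iter 8: z = -0.6428 + -0.2999i, |z|^2 = 0.5031
Iter 9: z = -0.2925 + 0.0239i, |z|^2 = 0.0861
Iter 10: z = -0.5307 + -0.3756i, |z|^2 = 0.4228
Iter 11: z = -0.4751 + 0.0371i, |z|^2 = 0.2271
Iter 12: z = -0.3913 + -0.3969i, |z|^2 = 0.3107
Iter 13: z = -0.6201 + -0.0510i, |z|^2 = 0.3871
Iter 14: z = -0.2338 + -0.2984i, |z|^2 = 0.1437
Iter 15: z = -0.6501 + -0.2221i, |z|^2 = 0.4719
Iter 16: z = -0.2425 + -0.0729i, |z|^2 = 0.0641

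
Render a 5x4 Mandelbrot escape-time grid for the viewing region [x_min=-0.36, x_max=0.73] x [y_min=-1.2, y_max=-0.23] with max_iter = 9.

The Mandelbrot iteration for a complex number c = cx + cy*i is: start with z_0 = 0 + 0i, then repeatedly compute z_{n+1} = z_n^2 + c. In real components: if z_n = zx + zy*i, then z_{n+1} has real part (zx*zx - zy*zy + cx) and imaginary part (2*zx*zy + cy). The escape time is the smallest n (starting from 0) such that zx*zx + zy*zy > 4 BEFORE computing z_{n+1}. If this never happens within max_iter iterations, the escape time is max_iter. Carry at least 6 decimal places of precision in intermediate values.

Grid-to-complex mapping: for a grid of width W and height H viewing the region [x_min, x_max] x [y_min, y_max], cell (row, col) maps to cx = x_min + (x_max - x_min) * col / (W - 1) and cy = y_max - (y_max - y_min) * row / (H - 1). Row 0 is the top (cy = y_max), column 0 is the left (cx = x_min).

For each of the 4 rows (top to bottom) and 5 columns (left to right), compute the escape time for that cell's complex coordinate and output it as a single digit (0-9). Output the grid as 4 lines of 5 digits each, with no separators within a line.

Answer: 99983
99953
59532
33222

Derivation:
(row=0, col=0): c = -0.3600 + -0.2300i → escape time 9
(row=0, col=1): c = -0.0875 + -0.2300i → escape time 9
(row=0, col=2): c = 0.1850 + -0.2300i → escape time 9
(row=0, col=3): c = 0.4575 + -0.2300i → escape time 8
(row=0, col=4): c = 0.7300 + -0.2300i → escape time 3
(row=1, col=0): c = -0.3600 + -0.5533i → escape time 9
(row=1, col=1): c = -0.0875 + -0.5533i → escape time 9
(row=1, col=2): c = 0.1850 + -0.5533i → escape time 9
(row=1, col=3): c = 0.4575 + -0.5533i → escape time 5
(row=1, col=4): c = 0.7300 + -0.5533i → escape time 3
(row=2, col=0): c = -0.3600 + -0.8767i → escape time 5
(row=2, col=1): c = -0.0875 + -0.8767i → escape time 9
(row=2, col=2): c = 0.1850 + -0.8767i → escape time 5
(row=2, col=3): c = 0.4575 + -0.8767i → escape time 3
(row=2, col=4): c = 0.7300 + -0.8767i → escape time 2
(row=3, col=0): c = -0.3600 + -1.2000i → escape time 3
(row=3, col=1): c = -0.0875 + -1.2000i → escape time 3
(row=3, col=2): c = 0.1850 + -1.2000i → escape time 2
(row=3, col=3): c = 0.4575 + -1.2000i → escape time 2
(row=3, col=4): c = 0.7300 + -1.2000i → escape time 2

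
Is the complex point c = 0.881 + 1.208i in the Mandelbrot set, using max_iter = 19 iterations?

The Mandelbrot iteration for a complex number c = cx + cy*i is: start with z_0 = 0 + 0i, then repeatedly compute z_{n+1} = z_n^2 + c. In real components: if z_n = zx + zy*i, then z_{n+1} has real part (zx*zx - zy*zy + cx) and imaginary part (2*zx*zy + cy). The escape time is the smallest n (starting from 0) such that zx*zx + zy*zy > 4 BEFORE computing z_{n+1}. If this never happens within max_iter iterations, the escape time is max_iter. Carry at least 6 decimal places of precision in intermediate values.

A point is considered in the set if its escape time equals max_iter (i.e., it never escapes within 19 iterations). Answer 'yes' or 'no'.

Answer: no

Derivation:
z_0 = 0 + 0i, c = 0.8810 + 1.2080i
Iter 1: z = 0.8810 + 1.2080i, |z|^2 = 2.2354
Iter 2: z = 0.1979 + 3.3365i, |z|^2 = 11.1714
Escaped at iteration 2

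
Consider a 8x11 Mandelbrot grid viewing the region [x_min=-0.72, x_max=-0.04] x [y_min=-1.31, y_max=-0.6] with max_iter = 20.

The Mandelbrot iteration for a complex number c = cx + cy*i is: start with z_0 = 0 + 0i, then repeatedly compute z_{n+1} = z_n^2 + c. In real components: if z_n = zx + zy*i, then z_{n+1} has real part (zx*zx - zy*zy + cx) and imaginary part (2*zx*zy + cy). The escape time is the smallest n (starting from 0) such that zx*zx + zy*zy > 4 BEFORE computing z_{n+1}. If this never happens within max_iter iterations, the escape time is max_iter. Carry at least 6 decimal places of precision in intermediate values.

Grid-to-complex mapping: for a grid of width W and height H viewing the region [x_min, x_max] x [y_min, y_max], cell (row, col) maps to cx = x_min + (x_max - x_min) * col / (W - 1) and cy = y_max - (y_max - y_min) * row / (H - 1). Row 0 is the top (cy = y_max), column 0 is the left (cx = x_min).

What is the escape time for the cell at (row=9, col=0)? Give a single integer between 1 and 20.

Answer: 3

Derivation:
z_0 = 0 + 0i, c = -0.7200 + -1.2390i
Iter 1: z = -0.7200 + -1.2390i, |z|^2 = 2.0535
Iter 2: z = -1.7367 + 0.5452i, |z|^2 = 3.3134
Iter 3: z = 1.9990 + -3.1326i, |z|^2 = 13.8091
Escaped at iteration 3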